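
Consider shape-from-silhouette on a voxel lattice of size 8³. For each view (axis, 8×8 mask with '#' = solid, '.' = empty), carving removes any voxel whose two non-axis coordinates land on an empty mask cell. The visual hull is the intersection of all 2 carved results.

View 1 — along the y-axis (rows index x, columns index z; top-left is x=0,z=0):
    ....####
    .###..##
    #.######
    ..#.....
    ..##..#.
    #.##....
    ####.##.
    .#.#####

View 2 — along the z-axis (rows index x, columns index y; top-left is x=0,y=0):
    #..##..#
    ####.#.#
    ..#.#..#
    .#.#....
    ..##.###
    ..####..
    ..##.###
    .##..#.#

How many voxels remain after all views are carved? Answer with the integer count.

remaining voxels: 150

before carving: 512 voxels (8×8×8)
[1] y-view keeps 35 columns → grid now 280
[2] z-view keeps 33 columns → grid now 150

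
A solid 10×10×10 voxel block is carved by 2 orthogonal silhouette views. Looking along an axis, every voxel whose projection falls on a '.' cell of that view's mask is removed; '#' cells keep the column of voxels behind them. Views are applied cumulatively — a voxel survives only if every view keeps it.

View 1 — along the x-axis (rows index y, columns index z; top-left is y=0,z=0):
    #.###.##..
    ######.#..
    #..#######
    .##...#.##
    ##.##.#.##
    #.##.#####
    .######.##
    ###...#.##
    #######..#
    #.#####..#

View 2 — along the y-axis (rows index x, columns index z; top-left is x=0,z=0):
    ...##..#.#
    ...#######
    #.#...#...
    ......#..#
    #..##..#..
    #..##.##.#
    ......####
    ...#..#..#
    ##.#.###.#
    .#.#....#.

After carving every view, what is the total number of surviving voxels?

initial block: 10^3 = 1000
carve view 1 (along x, YZ-mask fill 70/100): 700 voxels remain
carve view 2 (along y, XZ-mask fill 43/100): 309 voxels remain

remaining voxels: 309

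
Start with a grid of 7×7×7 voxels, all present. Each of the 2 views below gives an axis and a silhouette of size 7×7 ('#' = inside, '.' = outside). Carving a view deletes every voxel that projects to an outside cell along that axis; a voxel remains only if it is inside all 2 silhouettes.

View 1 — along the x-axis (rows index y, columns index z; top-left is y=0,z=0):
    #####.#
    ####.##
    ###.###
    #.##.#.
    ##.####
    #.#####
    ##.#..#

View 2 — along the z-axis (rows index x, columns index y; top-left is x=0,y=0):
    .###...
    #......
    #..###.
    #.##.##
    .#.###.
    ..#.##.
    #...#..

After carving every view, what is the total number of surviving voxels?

full grid |V| = 343
V1 x: intersect with YZ mask (38 set) -- 266 left
V2 z: intersect with XY mask (22 set) -- 122 left

voxel count = 122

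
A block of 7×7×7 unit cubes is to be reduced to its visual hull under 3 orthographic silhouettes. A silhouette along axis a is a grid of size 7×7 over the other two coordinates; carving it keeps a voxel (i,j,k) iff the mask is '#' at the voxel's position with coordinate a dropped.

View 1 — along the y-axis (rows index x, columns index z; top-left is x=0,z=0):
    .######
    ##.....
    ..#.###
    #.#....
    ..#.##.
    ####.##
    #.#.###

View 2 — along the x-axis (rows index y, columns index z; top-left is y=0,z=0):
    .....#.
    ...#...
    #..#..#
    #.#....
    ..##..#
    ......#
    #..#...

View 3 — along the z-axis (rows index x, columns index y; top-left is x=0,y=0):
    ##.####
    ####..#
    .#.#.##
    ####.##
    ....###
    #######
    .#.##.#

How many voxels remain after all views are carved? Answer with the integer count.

before carving: 343 voxels (7×7×7)
[1] y-view keeps 28 columns → grid now 196
[2] x-view keeps 13 columns → grid now 49
[3] z-view keeps 35 columns → grid now 36

|visual hull| = 36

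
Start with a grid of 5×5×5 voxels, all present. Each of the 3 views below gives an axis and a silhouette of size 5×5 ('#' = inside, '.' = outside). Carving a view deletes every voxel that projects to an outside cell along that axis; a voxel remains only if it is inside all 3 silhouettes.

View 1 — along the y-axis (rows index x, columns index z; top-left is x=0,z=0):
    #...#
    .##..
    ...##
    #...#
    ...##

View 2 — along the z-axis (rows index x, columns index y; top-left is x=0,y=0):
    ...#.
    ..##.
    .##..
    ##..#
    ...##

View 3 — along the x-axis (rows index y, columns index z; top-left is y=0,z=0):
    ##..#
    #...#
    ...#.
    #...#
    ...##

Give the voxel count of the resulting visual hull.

remaining voxels: 12

full grid |V| = 125
carve view 1 (along y, XZ-mask fill 10/25): 50 voxels remain
carve view 2 (along z, XY-mask fill 10/25): 20 voxels remain
carve view 3 (along x, YZ-mask fill 10/25): 12 voxels remain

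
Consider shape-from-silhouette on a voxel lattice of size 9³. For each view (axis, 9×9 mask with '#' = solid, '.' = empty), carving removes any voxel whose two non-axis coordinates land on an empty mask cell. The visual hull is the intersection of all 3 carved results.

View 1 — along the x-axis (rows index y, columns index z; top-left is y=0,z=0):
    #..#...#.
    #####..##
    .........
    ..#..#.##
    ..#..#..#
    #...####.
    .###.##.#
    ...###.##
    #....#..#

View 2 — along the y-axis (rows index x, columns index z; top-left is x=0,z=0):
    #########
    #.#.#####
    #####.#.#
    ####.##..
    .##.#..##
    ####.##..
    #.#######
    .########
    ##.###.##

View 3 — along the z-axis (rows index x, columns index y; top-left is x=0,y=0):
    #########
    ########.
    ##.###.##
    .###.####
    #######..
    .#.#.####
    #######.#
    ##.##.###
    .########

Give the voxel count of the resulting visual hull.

219 voxels

start: 9×9×9 = 729 voxels
V1 x: intersect with YZ mask (36 set) -- 324 left
V2 y: intersect with XZ mask (63 set) -- 251 left
V3 z: intersect with XY mask (67 set) -- 219 left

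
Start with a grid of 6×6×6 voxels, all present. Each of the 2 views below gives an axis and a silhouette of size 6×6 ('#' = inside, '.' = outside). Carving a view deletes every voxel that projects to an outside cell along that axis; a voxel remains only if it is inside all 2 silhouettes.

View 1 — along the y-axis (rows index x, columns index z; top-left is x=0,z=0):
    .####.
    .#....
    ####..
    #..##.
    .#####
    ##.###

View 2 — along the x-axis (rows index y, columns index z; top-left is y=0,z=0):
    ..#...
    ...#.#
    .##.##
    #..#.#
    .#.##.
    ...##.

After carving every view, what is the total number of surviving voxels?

57 voxels

start: 6×6×6 = 216 voxels
carve view 1 (along y, XZ-mask fill 22/36): 132 voxels remain
carve view 2 (along x, YZ-mask fill 15/36): 57 voxels remain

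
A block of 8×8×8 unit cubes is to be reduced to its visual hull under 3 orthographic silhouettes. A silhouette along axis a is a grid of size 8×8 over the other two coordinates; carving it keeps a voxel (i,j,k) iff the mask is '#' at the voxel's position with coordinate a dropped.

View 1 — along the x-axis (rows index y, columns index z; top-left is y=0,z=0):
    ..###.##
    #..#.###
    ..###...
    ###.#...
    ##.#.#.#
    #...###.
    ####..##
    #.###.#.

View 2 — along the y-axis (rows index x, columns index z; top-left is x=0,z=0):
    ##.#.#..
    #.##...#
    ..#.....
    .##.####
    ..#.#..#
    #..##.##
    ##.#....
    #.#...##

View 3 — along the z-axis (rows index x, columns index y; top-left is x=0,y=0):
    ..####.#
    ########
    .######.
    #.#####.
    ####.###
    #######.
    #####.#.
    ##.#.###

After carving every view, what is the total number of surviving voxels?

initial block: 8^3 = 512
after view 1 [x-axis, 37 of 64 cells solid] → remaining = 296
after view 2 [y-axis, 30 of 64 cells solid] → remaining = 144
after view 3 [z-axis, 51 of 64 cells solid] → remaining = 118

remaining voxels: 118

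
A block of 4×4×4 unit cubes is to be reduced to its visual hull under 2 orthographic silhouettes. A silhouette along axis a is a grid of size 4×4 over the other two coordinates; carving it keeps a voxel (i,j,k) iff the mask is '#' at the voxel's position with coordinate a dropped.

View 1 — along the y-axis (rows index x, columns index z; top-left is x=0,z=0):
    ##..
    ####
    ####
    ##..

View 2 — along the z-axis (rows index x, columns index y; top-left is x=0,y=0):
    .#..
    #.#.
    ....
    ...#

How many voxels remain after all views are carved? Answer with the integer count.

full grid |V| = 64
  1. axis=1 (XZ plane), |mask|=12  ⇒  voxels=48
  2. axis=2 (XY plane), |mask|=4  ⇒  voxels=12

voxel count = 12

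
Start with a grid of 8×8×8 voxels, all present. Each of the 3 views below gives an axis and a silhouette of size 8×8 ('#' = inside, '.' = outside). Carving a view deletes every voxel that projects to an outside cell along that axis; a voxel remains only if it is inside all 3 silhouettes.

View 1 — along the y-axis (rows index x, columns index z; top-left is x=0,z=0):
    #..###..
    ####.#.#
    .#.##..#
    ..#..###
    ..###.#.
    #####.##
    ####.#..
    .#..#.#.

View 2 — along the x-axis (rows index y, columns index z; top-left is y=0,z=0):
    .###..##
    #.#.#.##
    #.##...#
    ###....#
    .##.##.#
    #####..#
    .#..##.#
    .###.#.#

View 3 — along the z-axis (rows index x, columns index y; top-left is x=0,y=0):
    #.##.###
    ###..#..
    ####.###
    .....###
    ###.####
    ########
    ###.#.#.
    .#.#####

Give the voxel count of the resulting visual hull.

voxel count = 127

full grid |V| = 512
step 1: project along y, AND mask (37/64) → |grid| = 296
step 2: project along x, AND mask (38/64) → |grid| = 177
step 3: project along z, AND mask (46/64) → |grid| = 127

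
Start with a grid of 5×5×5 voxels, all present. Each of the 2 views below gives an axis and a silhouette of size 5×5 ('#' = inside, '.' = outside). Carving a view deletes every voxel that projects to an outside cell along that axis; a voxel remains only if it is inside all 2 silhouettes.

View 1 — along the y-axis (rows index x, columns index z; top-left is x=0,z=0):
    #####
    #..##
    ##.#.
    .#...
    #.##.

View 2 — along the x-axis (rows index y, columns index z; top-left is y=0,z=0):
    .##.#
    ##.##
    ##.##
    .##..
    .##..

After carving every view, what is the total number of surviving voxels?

|visual hull| = 43

initial block: 5^3 = 125
carve view 1 (along y, XZ-mask fill 15/25): 75 voxels remain
carve view 2 (along x, YZ-mask fill 15/25): 43 voxels remain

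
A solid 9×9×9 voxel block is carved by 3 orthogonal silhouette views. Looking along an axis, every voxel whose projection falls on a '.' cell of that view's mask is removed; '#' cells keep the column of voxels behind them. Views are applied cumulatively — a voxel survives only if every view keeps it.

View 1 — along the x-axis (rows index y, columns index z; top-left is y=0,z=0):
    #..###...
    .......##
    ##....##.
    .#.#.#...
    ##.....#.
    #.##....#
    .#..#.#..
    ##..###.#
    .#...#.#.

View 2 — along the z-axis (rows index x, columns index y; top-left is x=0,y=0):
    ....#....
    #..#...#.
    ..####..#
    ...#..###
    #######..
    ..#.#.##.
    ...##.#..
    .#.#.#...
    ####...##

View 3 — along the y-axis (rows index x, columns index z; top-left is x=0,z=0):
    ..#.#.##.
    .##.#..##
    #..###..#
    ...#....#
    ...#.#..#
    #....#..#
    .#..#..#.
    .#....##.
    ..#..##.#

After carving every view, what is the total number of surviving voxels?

43 voxels

before carving: 729 voxels (9×9×9)
step 1: project along x, AND mask (32/81) → |grid| = 288
step 2: project along z, AND mask (36/81) → |grid| = 127
step 3: project along y, AND mask (32/81) → |grid| = 43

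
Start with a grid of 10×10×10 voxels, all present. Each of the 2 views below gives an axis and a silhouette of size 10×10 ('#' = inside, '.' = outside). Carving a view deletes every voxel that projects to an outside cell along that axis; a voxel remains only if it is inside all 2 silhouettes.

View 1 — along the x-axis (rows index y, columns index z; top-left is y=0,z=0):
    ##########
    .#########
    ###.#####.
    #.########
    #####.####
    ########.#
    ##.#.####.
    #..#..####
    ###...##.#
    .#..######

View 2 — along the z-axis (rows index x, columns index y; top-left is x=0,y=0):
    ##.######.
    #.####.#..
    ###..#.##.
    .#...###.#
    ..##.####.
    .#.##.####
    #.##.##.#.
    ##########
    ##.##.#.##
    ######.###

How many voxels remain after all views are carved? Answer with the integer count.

voxel count = 559

before carving: 1000 voxels (10×10×10)
[1] x-view keeps 80 columns → grid now 800
[2] z-view keeps 70 columns → grid now 559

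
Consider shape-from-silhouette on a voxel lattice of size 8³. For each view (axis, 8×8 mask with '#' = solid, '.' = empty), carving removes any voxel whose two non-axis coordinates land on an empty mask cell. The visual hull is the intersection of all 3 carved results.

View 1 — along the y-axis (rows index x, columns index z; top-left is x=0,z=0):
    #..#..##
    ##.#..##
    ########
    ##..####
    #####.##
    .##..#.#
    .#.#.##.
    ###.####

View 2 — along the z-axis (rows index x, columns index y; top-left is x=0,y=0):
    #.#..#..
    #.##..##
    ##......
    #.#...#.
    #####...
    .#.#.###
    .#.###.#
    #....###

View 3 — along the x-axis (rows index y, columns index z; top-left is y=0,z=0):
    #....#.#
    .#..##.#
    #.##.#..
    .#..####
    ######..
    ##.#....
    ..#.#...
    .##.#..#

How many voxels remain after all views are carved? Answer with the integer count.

78 voxels

start: 8×8×8 = 512 voxels
  1. axis=1 (XZ plane), |mask|=45  ⇒  voxels=360
  2. axis=2 (XY plane), |mask|=32  ⇒  voxels=174
  3. axis=0 (YZ plane), |mask|=31  ⇒  voxels=78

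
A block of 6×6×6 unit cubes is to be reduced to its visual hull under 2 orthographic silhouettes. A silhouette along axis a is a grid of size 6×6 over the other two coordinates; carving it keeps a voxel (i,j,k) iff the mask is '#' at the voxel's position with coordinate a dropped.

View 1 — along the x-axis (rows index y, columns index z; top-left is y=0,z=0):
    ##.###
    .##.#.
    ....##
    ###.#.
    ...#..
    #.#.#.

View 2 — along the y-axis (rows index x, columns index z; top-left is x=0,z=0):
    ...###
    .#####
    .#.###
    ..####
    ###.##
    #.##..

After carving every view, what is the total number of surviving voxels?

72 voxels

full grid |V| = 216
V1 x: intersect with YZ mask (18 set) -- 108 left
V2 y: intersect with XZ mask (24 set) -- 72 left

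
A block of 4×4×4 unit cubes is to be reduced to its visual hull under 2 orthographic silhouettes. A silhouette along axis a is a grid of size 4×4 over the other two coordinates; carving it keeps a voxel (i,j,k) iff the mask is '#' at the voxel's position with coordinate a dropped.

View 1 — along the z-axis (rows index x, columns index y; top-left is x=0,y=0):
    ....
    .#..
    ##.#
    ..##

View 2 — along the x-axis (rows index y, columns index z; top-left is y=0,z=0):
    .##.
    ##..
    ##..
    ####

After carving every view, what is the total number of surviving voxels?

16 voxels

start: 4×4×4 = 64 voxels
step 1: project along z, AND mask (6/16) → |grid| = 24
step 2: project along x, AND mask (10/16) → |grid| = 16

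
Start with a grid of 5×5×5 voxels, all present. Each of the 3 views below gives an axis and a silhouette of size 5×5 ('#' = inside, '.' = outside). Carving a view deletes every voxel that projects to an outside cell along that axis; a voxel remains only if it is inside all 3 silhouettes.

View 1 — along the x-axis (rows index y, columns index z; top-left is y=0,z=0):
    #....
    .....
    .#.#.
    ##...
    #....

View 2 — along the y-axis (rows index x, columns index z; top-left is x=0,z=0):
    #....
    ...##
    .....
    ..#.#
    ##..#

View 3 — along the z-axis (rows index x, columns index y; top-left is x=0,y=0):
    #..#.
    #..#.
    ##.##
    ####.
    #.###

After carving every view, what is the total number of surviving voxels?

before carving: 125 voxels (5×5×5)
V1 x: intersect with YZ mask (6 set) -- 30 left
V2 y: intersect with XZ mask (8 set) -- 9 left
V3 z: intersect with XY mask (16 set) -- 7 left

7 voxels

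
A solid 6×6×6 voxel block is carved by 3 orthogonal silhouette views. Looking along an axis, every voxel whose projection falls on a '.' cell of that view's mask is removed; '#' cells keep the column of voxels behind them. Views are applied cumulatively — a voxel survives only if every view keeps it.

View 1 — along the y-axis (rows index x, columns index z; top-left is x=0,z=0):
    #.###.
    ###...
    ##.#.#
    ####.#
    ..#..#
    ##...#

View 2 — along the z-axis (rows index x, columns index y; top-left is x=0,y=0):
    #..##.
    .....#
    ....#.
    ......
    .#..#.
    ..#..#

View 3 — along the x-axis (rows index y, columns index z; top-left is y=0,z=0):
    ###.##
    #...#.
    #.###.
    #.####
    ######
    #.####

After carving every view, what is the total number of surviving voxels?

|visual hull| = 22

initial block: 6^3 = 216
after view 1 [y-axis, 21 of 36 cells solid] → remaining = 126
after view 2 [z-axis, 9 of 36 cells solid] → remaining = 29
after view 3 [x-axis, 27 of 36 cells solid] → remaining = 22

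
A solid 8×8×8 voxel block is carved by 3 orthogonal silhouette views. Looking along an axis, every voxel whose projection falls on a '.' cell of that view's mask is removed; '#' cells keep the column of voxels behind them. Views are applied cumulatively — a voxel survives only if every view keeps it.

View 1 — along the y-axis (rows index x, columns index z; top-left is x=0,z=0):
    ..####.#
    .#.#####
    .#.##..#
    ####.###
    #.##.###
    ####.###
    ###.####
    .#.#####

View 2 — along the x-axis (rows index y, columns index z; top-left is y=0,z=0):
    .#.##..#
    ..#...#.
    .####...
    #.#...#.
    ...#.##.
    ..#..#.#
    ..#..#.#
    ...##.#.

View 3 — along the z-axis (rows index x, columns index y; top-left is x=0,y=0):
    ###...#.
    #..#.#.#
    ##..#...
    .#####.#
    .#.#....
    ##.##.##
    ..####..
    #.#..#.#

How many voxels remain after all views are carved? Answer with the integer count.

remaining voxels: 85

start: 8×8×8 = 512 voxels
after view 1 [y-axis, 48 of 64 cells solid] → remaining = 384
after view 2 [x-axis, 25 of 64 cells solid] → remaining = 153
after view 3 [z-axis, 33 of 64 cells solid] → remaining = 85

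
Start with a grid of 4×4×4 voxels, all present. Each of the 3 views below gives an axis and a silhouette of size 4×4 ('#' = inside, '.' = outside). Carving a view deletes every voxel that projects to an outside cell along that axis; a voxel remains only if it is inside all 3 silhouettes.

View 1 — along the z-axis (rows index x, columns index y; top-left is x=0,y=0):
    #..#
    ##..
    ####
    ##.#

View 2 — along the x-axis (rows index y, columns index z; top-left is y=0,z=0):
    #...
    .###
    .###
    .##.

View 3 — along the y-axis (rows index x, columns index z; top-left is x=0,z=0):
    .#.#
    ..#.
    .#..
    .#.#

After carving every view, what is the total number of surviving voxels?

full grid |V| = 64
carve view 1 (along z, XY-mask fill 11/16): 44 voxels remain
carve view 2 (along x, YZ-mask fill 9/16): 22 voxels remain
carve view 3 (along y, XZ-mask fill 6/16): 8 voxels remain

8 voxels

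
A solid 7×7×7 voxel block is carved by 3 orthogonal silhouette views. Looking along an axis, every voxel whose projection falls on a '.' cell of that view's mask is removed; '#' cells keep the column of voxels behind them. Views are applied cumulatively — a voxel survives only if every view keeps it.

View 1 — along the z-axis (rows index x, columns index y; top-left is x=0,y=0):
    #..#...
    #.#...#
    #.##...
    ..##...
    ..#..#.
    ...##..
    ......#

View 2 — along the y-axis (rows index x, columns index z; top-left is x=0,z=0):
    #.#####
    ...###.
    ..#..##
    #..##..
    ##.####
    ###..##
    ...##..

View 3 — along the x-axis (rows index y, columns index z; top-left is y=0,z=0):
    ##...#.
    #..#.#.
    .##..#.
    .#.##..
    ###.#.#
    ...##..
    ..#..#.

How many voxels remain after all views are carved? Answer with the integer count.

full grid |V| = 343
step 1: project along z, AND mask (15/49) → |grid| = 105
step 2: project along y, AND mask (28/49) → |grid| = 60
step 3: project along x, AND mask (21/49) → |grid| = 21

21 voxels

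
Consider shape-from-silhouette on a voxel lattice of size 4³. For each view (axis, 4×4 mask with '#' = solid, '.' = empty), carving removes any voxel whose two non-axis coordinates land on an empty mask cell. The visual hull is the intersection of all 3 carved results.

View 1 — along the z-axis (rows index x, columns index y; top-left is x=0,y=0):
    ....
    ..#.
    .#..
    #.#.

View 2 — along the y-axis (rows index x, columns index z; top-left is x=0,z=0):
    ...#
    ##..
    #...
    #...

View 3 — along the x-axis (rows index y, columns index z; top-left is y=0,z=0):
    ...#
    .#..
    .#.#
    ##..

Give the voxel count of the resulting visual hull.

1 voxels

start: 4×4×4 = 64 voxels
carve view 1 (along z, XY-mask fill 4/16): 16 voxels remain
carve view 2 (along y, XZ-mask fill 5/16): 5 voxels remain
carve view 3 (along x, YZ-mask fill 6/16): 1 voxels remain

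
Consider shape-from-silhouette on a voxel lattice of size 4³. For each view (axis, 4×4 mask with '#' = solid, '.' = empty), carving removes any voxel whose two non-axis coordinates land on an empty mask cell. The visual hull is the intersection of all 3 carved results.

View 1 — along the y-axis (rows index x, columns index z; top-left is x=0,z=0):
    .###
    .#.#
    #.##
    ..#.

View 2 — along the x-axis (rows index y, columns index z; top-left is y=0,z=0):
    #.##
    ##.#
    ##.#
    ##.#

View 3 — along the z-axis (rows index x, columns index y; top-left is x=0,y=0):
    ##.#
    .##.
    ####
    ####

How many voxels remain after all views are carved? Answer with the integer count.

voxel count = 20

initial block: 4^3 = 64
  1. axis=1 (XZ plane), |mask|=9  ⇒  voxels=36
  2. axis=0 (YZ plane), |mask|=12  ⇒  voxels=25
  3. axis=2 (XY plane), |mask|=13  ⇒  voxels=20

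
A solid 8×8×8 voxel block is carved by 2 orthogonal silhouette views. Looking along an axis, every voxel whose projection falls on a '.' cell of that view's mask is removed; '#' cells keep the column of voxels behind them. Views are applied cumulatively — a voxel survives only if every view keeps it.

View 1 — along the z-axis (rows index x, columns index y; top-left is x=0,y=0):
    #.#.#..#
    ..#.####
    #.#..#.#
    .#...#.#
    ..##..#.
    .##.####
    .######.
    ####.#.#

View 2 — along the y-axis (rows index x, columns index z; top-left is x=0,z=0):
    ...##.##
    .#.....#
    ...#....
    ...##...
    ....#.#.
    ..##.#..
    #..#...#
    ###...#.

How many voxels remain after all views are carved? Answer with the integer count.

remaining voxels: 102

full grid |V| = 512
V1 z: intersect with XY mask (37 set) -- 296 left
V2 y: intersect with XZ mask (21 set) -- 102 left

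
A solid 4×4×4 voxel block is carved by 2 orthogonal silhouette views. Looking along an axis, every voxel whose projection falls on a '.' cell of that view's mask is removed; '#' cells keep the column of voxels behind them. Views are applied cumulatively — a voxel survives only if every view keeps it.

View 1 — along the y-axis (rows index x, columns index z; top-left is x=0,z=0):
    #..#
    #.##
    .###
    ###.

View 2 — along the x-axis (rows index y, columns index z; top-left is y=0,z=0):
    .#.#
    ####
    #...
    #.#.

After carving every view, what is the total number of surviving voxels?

remaining voxels: 25

start: 4×4×4 = 64 voxels
step 1: project along y, AND mask (11/16) → |grid| = 44
step 2: project along x, AND mask (9/16) → |grid| = 25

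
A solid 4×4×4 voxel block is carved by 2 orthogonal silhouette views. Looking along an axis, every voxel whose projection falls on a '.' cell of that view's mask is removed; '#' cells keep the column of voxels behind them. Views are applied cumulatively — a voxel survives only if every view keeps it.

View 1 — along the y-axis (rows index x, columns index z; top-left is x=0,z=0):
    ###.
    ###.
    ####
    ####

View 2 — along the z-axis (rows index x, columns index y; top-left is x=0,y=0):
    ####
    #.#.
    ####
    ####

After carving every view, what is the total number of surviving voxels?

full grid |V| = 64
V1 y: intersect with XZ mask (14 set) -- 56 left
V2 z: intersect with XY mask (14 set) -- 50 left

50 voxels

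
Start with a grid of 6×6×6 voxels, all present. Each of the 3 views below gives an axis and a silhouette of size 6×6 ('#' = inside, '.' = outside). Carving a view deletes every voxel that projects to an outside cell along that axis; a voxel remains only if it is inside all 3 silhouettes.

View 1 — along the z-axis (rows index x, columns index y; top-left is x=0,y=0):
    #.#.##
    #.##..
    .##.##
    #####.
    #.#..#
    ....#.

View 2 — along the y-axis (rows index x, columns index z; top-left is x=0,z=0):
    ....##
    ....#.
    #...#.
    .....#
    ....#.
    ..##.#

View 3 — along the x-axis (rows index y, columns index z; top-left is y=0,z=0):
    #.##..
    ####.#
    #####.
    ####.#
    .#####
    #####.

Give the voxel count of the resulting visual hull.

remaining voxels: 19

initial block: 6^3 = 216
step 1: project along z, AND mask (20/36) → |grid| = 120
step 2: project along y, AND mask (10/36) → |grid| = 30
step 3: project along x, AND mask (28/36) → |grid| = 19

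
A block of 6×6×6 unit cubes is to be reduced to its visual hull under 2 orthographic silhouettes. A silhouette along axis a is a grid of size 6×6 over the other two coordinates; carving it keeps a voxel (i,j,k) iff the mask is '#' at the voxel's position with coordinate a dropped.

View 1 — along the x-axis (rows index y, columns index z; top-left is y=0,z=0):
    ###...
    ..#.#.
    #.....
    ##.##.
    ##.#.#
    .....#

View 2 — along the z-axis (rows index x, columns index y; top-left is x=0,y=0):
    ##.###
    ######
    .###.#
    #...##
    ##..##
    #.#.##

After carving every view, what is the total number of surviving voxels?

64 voxels

before carving: 216 voxels (6×6×6)
  1. axis=0 (YZ plane), |mask|=15  ⇒  voxels=90
  2. axis=2 (XY plane), |mask|=26  ⇒  voxels=64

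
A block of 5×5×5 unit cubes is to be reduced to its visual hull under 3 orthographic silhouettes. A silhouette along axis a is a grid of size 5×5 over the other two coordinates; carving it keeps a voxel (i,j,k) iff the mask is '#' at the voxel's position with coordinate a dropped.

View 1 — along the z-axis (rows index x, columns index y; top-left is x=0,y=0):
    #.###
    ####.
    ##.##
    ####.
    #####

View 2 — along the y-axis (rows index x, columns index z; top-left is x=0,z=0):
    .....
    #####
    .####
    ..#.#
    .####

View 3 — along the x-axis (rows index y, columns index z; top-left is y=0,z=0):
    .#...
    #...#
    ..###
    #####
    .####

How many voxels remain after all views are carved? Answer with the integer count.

full grid |V| = 125
V1 z: intersect with XY mask (21 set) -- 105 left
V2 y: intersect with XZ mask (15 set) -- 64 left
V3 x: intersect with YZ mask (15 set) -- 39 left

remaining voxels: 39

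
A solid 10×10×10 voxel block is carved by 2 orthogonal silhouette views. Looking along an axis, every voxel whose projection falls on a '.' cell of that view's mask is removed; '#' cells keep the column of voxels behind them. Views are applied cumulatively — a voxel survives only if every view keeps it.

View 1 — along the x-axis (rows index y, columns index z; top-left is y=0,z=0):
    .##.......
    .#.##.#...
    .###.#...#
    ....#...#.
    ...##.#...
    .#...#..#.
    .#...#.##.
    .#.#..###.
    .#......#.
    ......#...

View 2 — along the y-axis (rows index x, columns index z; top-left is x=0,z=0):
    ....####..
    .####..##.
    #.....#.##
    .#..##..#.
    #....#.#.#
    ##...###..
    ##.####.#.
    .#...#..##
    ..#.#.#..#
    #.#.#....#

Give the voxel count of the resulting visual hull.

before carving: 1000 voxels (10×10×10)
[1] x-view keeps 31 columns → grid now 310
[2] y-view keeps 46 columns → grid now 143

143 voxels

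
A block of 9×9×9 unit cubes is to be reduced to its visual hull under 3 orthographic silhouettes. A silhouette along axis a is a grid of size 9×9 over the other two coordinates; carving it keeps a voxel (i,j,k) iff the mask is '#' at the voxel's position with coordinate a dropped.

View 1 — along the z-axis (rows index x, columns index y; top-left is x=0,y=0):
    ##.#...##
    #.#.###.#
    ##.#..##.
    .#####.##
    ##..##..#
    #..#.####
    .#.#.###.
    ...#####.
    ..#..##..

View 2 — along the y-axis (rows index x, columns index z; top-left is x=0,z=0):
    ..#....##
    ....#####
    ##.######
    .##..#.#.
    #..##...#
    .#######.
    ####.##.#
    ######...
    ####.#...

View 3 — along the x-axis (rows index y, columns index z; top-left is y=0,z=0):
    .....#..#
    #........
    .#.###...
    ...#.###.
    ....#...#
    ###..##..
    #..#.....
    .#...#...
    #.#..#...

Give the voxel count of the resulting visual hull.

|visual hull| = 87

before carving: 729 voxels (9×9×9)
V1 z: intersect with XY mask (47 set) -- 423 left
V2 y: intersect with XZ mask (49 set) -- 255 left
V3 x: intersect with YZ mask (25 set) -- 87 left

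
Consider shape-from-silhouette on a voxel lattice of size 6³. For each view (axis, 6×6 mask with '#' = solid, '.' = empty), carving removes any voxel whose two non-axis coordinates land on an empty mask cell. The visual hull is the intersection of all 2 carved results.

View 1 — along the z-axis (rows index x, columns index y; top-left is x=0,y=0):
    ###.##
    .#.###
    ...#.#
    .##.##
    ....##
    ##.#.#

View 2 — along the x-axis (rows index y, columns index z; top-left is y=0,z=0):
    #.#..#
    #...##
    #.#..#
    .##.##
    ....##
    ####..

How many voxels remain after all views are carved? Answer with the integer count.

68 voxels

before carving: 216 voxels (6×6×6)
[1] z-view keeps 21 columns → grid now 126
[2] x-view keeps 19 columns → grid now 68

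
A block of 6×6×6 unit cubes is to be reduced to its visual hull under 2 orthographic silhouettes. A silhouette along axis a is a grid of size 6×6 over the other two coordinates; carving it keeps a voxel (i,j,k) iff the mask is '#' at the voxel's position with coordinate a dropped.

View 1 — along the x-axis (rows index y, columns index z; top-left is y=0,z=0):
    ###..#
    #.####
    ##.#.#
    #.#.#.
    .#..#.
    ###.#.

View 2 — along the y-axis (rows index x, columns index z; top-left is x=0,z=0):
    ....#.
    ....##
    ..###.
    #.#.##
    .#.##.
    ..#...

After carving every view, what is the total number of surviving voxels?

full grid |V| = 216
after view 1 [x-axis, 22 of 36 cells solid] → remaining = 132
after view 2 [y-axis, 14 of 36 cells solid] → remaining = 51

51 voxels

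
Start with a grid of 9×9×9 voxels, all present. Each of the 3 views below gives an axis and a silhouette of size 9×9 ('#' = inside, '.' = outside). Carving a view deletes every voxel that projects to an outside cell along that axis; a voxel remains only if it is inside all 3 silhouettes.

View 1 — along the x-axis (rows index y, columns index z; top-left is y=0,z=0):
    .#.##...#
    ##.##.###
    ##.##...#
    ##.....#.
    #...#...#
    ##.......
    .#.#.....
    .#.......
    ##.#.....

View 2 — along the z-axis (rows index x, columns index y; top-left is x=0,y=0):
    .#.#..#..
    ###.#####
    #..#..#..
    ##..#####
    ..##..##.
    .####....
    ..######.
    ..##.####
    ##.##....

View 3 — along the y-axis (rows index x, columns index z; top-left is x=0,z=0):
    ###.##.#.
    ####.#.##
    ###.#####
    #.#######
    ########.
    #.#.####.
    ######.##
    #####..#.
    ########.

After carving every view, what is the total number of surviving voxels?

before carving: 729 voxels (9×9×9)
carve view 1 (along x, YZ-mask fill 30/81): 270 voxels remain
carve view 2 (along z, XY-mask fill 45/81): 148 voxels remain
carve view 3 (along y, XZ-mask fill 65/81): 118 voxels remain

|visual hull| = 118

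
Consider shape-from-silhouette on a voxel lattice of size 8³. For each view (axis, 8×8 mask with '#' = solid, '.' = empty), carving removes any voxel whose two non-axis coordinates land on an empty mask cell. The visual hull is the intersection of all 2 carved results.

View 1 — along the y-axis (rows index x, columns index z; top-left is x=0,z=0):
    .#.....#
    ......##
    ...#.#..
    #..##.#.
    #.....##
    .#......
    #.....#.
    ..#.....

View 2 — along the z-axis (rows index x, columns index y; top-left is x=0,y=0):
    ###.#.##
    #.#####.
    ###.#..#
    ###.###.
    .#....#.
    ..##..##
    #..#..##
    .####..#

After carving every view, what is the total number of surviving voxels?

voxel count = 81

before carving: 512 voxels (8×8×8)
V1 y: intersect with XZ mask (17 set) -- 136 left
V2 z: intersect with XY mask (38 set) -- 81 left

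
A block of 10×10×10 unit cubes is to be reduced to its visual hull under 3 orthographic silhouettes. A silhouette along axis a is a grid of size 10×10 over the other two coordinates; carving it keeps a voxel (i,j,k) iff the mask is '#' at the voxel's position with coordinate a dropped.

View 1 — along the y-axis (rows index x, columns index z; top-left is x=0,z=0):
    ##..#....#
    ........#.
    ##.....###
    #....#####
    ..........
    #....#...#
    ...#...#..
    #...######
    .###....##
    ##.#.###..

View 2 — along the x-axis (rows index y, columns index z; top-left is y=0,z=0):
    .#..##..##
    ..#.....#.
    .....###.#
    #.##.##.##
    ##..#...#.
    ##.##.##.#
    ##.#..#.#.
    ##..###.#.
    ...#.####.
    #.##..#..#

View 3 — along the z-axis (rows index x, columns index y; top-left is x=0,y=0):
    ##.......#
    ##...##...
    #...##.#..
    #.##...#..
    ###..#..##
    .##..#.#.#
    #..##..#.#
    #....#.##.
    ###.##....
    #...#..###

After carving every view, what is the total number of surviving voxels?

|visual hull| = 91

initial block: 10^3 = 1000
carve view 1 (along y, XZ-mask fill 39/100): 390 voxels remain
carve view 2 (along x, YZ-mask fill 50/100): 203 voxels remain
carve view 3 (along z, XY-mask fill 45/100): 91 voxels remain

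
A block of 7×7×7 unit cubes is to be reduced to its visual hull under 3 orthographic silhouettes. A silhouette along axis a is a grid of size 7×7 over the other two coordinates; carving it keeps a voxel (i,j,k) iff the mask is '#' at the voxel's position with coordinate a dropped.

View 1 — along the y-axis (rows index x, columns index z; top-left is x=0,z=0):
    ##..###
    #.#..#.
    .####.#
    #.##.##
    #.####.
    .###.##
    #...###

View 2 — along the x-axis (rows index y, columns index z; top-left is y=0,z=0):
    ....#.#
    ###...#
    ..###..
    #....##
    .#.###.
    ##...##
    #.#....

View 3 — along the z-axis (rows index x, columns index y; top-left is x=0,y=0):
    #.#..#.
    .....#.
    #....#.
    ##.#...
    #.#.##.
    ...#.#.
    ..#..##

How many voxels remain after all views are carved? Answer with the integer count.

voxel count = 39

initial block: 7^3 = 343
after view 1 [y-axis, 32 of 49 cells solid] → remaining = 224
after view 2 [x-axis, 22 of 49 cells solid] → remaining = 102
after view 3 [z-axis, 18 of 49 cells solid] → remaining = 39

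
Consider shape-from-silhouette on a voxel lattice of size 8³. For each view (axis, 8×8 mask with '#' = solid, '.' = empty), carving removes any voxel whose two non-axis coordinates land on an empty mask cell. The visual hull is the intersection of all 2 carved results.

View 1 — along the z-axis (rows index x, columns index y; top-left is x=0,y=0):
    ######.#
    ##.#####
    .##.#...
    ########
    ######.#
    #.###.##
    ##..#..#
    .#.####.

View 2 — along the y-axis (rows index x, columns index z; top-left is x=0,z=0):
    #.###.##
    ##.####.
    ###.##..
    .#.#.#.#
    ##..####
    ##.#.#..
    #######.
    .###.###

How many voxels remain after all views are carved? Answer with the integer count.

start: 8×8×8 = 512 voxels
[1] z-view keeps 47 columns → grid now 376
[2] y-view keeps 44 columns → grid now 255

voxel count = 255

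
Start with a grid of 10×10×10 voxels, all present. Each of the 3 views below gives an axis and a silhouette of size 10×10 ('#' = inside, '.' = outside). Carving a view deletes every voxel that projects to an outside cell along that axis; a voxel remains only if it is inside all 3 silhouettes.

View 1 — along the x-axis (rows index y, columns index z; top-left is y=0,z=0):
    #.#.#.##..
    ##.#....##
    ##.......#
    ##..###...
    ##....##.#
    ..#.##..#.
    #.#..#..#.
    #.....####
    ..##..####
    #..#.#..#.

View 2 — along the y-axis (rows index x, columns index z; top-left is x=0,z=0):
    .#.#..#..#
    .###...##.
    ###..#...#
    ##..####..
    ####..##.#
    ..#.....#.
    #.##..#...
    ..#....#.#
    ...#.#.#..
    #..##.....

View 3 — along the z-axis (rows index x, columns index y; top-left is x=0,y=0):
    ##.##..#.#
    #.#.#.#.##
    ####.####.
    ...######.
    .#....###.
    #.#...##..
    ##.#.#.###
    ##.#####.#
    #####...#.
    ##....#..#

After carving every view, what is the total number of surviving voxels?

initial block: 10^3 = 1000
V1 x: intersect with YZ mask (46 set) -- 460 left
V2 y: intersect with XZ mask (42 set) -- 192 left
V3 z: intersect with XY mask (59 set) -- 119 left

119 voxels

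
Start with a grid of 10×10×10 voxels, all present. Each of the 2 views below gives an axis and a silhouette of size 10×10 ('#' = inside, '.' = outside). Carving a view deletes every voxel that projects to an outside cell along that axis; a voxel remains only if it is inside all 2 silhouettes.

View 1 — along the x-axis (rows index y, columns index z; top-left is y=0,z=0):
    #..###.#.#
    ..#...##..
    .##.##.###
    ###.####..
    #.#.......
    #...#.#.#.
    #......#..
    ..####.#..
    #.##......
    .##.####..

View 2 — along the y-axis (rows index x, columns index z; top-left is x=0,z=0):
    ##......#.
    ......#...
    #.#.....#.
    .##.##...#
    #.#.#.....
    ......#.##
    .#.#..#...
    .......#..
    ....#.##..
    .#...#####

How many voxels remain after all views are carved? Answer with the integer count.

remaining voxels: 137

start: 10×10×10 = 1000 voxels
[1] x-view keeps 45 columns → grid now 450
[2] y-view keeps 31 columns → grid now 137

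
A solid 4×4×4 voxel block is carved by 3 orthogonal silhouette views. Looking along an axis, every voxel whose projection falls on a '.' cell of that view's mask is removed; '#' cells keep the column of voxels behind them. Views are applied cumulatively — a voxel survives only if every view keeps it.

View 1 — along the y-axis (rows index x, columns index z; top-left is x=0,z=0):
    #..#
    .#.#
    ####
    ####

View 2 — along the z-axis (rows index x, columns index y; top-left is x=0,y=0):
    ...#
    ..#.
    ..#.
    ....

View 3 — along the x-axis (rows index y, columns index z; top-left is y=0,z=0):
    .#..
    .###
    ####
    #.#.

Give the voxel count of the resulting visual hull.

start: 4×4×4 = 64 voxels
  1. axis=1 (XZ plane), |mask|=12  ⇒  voxels=48
  2. axis=2 (XY plane), |mask|=3  ⇒  voxels=8
  3. axis=0 (YZ plane), |mask|=10  ⇒  voxels=7

remaining voxels: 7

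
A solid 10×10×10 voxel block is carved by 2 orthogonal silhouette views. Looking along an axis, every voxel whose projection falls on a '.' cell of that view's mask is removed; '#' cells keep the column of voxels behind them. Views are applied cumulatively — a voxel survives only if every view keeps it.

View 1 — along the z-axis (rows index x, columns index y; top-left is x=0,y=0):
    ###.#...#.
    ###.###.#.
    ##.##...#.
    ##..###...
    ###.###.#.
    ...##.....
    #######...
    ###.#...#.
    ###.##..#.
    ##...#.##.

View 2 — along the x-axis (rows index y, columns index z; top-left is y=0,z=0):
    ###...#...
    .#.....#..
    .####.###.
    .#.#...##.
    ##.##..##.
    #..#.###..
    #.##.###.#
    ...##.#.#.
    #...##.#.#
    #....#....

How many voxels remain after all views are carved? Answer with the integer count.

initial block: 10^3 = 1000
[1] z-view keeps 54 columns → grid now 540
[2] x-view keeps 46 columns → grid now 259

remaining voxels: 259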